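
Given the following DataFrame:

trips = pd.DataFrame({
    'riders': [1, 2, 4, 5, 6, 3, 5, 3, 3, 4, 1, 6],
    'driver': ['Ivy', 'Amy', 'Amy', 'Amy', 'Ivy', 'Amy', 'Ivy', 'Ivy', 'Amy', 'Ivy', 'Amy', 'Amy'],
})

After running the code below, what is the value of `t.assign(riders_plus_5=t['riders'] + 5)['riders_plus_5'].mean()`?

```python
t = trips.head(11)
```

8.36363636364

take first 11 rows:
    riders driver
0        1    Ivy
1        2    Amy
2        4    Amy
3        5    Amy
4        6    Ivy
5        3    Amy
6        5    Ivy
7        3    Ivy
8        3    Amy
9        4    Ivy
10       1    Amy
add column riders_plus_5 = t['riders'] + 5:
    riders driver  riders_plus_5
0        1    Ivy              6
1        2    Amy              7
2        4    Amy              9
3        5    Amy             10
4        6    Ivy             11
5        3    Amy              8
6        5    Ivy             10
7        3    Ivy              8
8        3    Amy              8
9        4    Ivy              9
10       1    Amy              6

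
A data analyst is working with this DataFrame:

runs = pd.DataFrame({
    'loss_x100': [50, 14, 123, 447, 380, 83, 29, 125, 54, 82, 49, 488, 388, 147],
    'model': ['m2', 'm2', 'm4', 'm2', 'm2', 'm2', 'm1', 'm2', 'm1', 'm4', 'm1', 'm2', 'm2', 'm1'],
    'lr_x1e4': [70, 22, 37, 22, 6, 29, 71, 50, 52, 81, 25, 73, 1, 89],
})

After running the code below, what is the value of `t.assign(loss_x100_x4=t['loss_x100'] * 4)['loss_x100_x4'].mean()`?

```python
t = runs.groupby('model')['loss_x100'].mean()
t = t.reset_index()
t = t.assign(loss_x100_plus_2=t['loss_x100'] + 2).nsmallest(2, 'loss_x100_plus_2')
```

group by model, mean of loss_x100:
model
m1     69.750
m2    246.875
m4    102.500
Name: loss_x100, dtype: float64
reset_index():
  model  loss_x100
0    m1     69.750
1    m2    246.875
2    m4    102.500
add column loss_x100_plus_2 = t['loss_x100'] + 2:
  model  loss_x100  loss_x100_plus_2
0    m1     69.750            71.750
1    m2    246.875           248.875
2    m4    102.500           104.500
take 2 rows with smallest loss_x100_plus_2:
  model  loss_x100  loss_x100_plus_2
0    m1      69.75             71.75
2    m4     102.50            104.50
add column loss_x100_x4 = t['loss_x100'] * 4:
  model  loss_x100  loss_x100_plus_2  loss_x100_x4
0    m1      69.75             71.75         279.0
2    m4     102.50            104.50         410.0

344.5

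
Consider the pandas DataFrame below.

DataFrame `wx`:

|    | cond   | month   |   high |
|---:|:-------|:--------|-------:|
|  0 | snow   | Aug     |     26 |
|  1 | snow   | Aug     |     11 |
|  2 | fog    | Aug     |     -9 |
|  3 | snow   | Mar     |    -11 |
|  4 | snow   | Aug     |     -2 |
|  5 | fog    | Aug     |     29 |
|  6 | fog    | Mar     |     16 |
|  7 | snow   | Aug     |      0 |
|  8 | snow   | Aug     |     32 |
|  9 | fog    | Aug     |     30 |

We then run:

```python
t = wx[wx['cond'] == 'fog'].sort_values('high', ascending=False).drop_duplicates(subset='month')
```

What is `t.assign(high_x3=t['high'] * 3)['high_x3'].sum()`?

filter rows where cond == 'fog':
  cond month  high
2  fog   Aug    -9
5  fog   Aug    29
6  fog   Mar    16
9  fog   Aug    30
sort by high descending:
  cond month  high
9  fog   Aug    30
5  fog   Aug    29
6  fog   Mar    16
2  fog   Aug    -9
drop duplicate month (keep=first):
  cond month  high
9  fog   Aug    30
6  fog   Mar    16
add column high_x3 = t['high'] * 3:
  cond month  high  high_x3
9  fog   Aug    30       90
6  fog   Mar    16       48
The sum of column 'high_x3' is 138.

138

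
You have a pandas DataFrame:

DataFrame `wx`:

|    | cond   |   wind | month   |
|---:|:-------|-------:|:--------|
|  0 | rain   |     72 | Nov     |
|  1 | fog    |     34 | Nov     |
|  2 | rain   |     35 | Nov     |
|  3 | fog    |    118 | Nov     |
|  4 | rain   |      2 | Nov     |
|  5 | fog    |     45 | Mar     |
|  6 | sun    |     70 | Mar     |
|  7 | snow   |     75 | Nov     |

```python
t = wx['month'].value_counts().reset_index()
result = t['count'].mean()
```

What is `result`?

4.0

value_counts of month:
month
Nov    6
Mar    2
Name: count, dtype: int64
reset_index():
  month  count
0   Nov      6
1   Mar      2
Reading off the mean of column 'count', we get 4.0.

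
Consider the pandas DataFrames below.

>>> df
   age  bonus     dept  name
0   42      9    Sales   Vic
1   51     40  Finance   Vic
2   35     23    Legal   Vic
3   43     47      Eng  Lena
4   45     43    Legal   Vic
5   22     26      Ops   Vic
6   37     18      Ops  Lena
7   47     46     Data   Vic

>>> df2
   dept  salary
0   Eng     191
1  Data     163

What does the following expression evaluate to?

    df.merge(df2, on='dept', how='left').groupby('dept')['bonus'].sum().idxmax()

merge on 'dept' (how='left') → 8 rows:
   age  bonus     dept  name  salary
0   42      9    Sales   Vic     NaN
1   51     40  Finance   Vic     NaN
2   35     23    Legal   Vic     NaN
3   43     47      Eng  Lena   191.0
4   45     43    Legal   Vic     NaN
5   22     26      Ops   Vic     NaN
6   37     18      Ops  Lena     NaN
7   47     46     Data   Vic   163.0
group by dept, sum of bonus:
dept
Data       46
Eng        47
Finance    40
Legal      66
Ops        44
Sales       9
Name: bonus, dtype: int64
Taking the label with the largest value gives Legal.

Legal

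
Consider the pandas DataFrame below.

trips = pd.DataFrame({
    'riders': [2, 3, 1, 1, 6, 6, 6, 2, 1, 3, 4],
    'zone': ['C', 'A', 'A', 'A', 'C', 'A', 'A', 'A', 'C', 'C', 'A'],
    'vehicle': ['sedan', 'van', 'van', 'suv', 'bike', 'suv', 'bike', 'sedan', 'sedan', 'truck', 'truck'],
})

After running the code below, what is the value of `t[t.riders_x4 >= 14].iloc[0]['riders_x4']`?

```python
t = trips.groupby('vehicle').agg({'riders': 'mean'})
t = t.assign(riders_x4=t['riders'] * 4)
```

group by vehicle, mean of riders:
           riders
vehicle          
bike     6.000000
sedan    1.666667
suv      3.500000
truck    3.500000
van      2.000000
add column riders_x4 = t['riders'] * 4:
           riders  riders_x4
vehicle                     
bike     6.000000  24.000000
sedan    1.666667   6.666667
suv      3.500000  14.000000
truck    3.500000  14.000000
van      2.000000   8.000000
filter rows where riders_x4 >= 14:
         riders  riders_x4
vehicle                   
bike        6.0       24.0
suv         3.5       14.0
truck       3.5       14.0
value at position 0, column 'riders_x4' → 24.0

24.0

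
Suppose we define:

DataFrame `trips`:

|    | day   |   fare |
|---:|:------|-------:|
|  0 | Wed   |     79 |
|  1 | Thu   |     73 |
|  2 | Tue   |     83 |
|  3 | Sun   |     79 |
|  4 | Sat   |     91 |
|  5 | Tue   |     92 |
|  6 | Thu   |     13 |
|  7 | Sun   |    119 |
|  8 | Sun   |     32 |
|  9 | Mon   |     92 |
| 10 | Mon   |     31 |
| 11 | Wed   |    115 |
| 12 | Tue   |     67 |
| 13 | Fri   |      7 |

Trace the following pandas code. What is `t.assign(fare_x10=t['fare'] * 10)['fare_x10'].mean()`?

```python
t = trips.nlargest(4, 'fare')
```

1045.0

take 4 rows with largest fare:
    day  fare
7   Sun   119
11  Wed   115
5   Tue    92
9   Mon    92
add column fare_x10 = t['fare'] * 10:
    day  fare  fare_x10
7   Sun   119      1190
11  Wed   115      1150
5   Tue    92       920
9   Mon    92       920
Then the mean of column 'fare_x10': 1045.0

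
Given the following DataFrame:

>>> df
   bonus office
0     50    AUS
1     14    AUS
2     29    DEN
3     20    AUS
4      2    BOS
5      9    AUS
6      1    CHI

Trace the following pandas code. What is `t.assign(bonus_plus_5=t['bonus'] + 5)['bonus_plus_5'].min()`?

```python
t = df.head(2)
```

19

take first 2 rows:
   bonus office
0     50    AUS
1     14    AUS
add column bonus_plus_5 = t['bonus'] + 5:
   bonus office  bonus_plus_5
0     50    AUS            55
1     14    AUS            19
The min of column 'bonus_plus_5' is 19.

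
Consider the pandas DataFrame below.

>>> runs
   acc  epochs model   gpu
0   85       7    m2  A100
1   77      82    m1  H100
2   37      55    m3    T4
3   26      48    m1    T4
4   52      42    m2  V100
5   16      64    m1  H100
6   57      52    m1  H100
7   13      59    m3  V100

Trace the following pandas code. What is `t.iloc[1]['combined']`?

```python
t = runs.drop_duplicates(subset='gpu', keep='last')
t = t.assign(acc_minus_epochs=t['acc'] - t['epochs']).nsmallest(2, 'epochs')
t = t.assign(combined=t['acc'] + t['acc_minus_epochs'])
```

4

drop duplicate gpu (keep=last):
   acc  epochs model   gpu
0   85       7    m2  A100
3   26      48    m1    T4
6   57      52    m1  H100
7   13      59    m3  V100
add column acc_minus_epochs = t['acc'] - t['epochs']:
   acc  epochs model   gpu  acc_minus_epochs
0   85       7    m2  A100                78
3   26      48    m1    T4               -22
6   57      52    m1  H100                 5
7   13      59    m3  V100               -46
take 2 rows with smallest epochs:
   acc  epochs model   gpu  acc_minus_epochs
0   85       7    m2  A100                78
3   26      48    m1    T4               -22
add column combined = t['acc'] + t['acc_minus_epochs']:
   acc  epochs model   gpu  acc_minus_epochs  combined
0   85       7    m2  A100                78       163
3   26      48    m1    T4               -22         4
Reading off the value at position 1, column 'combined', we get 4.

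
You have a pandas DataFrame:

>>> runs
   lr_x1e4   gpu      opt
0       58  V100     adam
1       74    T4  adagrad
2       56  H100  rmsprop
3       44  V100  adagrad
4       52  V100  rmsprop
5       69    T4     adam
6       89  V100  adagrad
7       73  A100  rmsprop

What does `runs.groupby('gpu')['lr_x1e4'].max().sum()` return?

group by gpu, max of lr_x1e4:
gpu
A100    73
H100    56
T4      74
V100    89
Name: lr_x1e4, dtype: int64
Taking the sum of the resulting series gives 292.

292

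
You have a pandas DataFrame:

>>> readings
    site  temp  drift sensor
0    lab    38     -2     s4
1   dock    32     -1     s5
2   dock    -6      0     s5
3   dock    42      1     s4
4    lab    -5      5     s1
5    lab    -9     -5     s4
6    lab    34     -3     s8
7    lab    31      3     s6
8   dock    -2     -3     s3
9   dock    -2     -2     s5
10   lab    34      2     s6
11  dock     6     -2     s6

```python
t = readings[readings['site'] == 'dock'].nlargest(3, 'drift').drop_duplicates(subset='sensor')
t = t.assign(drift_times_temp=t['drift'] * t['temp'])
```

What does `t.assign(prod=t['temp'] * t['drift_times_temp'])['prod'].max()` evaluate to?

1764

filter rows where site == 'dock':
    site  temp  drift sensor
1   dock    32     -1     s5
2   dock    -6      0     s5
3   dock    42      1     s4
8   dock    -2     -3     s3
9   dock    -2     -2     s5
11  dock     6     -2     s6
take 3 rows with largest drift:
   site  temp  drift sensor
3  dock    42      1     s4
2  dock    -6      0     s5
1  dock    32     -1     s5
drop duplicate sensor (keep=first):
   site  temp  drift sensor
3  dock    42      1     s4
2  dock    -6      0     s5
add column drift_times_temp = t['drift'] * t['temp']:
   site  temp  drift sensor  drift_times_temp
3  dock    42      1     s4                42
2  dock    -6      0     s5                 0
add column prod = t['temp'] * t['drift_times_temp']:
   site  temp  drift sensor  drift_times_temp  prod
3  dock    42      1     s4                42  1764
2  dock    -6      0     s5                 0     0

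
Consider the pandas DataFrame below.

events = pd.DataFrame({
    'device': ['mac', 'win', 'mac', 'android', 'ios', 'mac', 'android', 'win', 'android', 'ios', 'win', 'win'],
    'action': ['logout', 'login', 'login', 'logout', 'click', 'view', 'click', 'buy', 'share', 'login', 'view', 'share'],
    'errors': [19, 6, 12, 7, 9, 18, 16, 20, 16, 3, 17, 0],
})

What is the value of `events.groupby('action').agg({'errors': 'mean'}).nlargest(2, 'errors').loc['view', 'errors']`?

group by action, mean of errors:
        errors
action        
buy       20.0
click     12.5
login      7.0
logout    13.0
share      8.0
view      17.5
take 2 rows with largest errors:
        errors
action        
buy       20.0
view      17.5
So loc['view', 'errors'] = 17.5.

17.5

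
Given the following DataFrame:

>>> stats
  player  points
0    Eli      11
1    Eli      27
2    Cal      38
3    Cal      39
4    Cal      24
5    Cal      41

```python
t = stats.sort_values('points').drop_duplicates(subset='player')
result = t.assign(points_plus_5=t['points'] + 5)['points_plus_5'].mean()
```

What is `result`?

sort by points:
  player  points
0    Eli      11
4    Cal      24
1    Eli      27
2    Cal      38
3    Cal      39
5    Cal      41
drop duplicate player (keep=first):
  player  points
0    Eli      11
4    Cal      24
add column points_plus_5 = t['points'] + 5:
  player  points  points_plus_5
0    Eli      11             16
4    Cal      24             29
Finally, mean of column 'points_plus_5' = 22.5.

22.5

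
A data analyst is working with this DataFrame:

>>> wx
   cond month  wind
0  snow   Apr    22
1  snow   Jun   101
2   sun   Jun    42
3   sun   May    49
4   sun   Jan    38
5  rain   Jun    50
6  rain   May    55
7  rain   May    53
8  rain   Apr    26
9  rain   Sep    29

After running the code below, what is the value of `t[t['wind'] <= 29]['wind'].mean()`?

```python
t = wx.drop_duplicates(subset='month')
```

25.5

drop duplicate month (keep=first):
   cond month  wind
0  snow   Apr    22
1  snow   Jun   101
3   sun   May    49
4   sun   Jan    38
9  rain   Sep    29
filter rows where wind <= 29:
   cond month  wind
0  snow   Apr    22
9  rain   Sep    29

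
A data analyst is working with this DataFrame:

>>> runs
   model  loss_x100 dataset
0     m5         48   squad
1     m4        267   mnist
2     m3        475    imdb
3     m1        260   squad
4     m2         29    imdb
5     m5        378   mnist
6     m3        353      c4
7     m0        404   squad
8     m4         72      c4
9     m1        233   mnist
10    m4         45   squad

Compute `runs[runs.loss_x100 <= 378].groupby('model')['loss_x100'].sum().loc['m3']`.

353

filter rows where loss_x100 <= 378:
   model  loss_x100 dataset
0     m5         48   squad
1     m4        267   mnist
3     m1        260   squad
4     m2         29    imdb
5     m5        378   mnist
6     m3        353      c4
8     m4         72      c4
9     m1        233   mnist
10    m4         45   squad
group by model, sum of loss_x100:
model
m1    493
m2     29
m3    353
m4    384
m5    426
Name: loss_x100, dtype: int64
value at index 'm3' → 353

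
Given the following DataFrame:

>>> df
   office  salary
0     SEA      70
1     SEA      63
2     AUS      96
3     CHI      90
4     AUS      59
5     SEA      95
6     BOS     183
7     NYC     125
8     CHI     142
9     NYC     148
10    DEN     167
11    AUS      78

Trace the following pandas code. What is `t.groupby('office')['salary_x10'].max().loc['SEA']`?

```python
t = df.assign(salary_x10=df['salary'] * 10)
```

add column salary_x10 = df['salary'] * 10:
   office  salary  salary_x10
0     SEA      70         700
1     SEA      63         630
2     AUS      96         960
3     CHI      90         900
4     AUS      59         590
5     SEA      95         950
6     BOS     183        1830
7     NYC     125        1250
8     CHI     142        1420
9     NYC     148        1480
10    DEN     167        1670
11    AUS      78         780
group by office, max of salary_x10:
office
AUS     960
BOS    1830
CHI    1420
DEN    1670
NYC    1480
SEA     950
Name: salary_x10, dtype: int64
So loc['SEA'] = 950.

950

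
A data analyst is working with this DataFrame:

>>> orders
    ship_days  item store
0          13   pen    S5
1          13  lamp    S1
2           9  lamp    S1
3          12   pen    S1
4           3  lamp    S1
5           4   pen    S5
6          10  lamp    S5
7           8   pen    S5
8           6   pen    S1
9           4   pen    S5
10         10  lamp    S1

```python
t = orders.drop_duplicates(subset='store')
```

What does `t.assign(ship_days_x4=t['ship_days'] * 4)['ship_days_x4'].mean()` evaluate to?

52.0

drop duplicate store (keep=first):
   ship_days  item store
0         13   pen    S5
1         13  lamp    S1
add column ship_days_x4 = t['ship_days'] * 4:
   ship_days  item store  ship_days_x4
0         13   pen    S5            52
1         13  lamp    S1            52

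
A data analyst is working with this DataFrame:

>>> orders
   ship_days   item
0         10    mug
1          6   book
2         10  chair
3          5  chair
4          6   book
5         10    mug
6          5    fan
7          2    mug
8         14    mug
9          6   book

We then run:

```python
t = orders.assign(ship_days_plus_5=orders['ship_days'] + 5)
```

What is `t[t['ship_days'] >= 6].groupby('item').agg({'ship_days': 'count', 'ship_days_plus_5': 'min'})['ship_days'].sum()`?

7

add column ship_days_plus_5 = orders['ship_days'] + 5:
   ship_days   item  ship_days_plus_5
0         10    mug                15
1          6   book                11
2         10  chair                15
3          5  chair                10
4          6   book                11
5         10    mug                15
6          5    fan                10
7          2    mug                 7
8         14    mug                19
9          6   book                11
filter rows where ship_days >= 6:
   ship_days   item  ship_days_plus_5
0         10    mug                15
1          6   book                11
2         10  chair                15
4          6   book                11
5         10    mug                15
8         14    mug                19
9          6   book                11
group by item: count(ship_days), min(ship_days_plus_5):
       ship_days  ship_days_plus_5
item                              
book           3                11
chair          1                15
mug            3                15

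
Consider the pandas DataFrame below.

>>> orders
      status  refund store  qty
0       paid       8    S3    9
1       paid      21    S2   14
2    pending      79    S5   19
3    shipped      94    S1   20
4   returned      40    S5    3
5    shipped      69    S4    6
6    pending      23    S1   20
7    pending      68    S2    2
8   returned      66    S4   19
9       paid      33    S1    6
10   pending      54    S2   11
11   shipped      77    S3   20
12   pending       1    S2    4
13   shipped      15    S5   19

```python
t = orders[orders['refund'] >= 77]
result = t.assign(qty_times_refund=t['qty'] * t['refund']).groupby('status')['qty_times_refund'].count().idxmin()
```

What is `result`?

filter rows where refund >= 77:
     status  refund store  qty
2   pending      79    S5   19
3   shipped      94    S1   20
11  shipped      77    S3   20
add column qty_times_refund = t['qty'] * t['refund']:
     status  refund store  qty  qty_times_refund
2   pending      79    S5   19              1501
3   shipped      94    S1   20              1880
11  shipped      77    S3   20              1540
group by status, count of qty_times_refund:
status
pending    1
shipped    2
Name: qty_times_refund, dtype: int64
Taking the label with the smallest value gives pending.

pending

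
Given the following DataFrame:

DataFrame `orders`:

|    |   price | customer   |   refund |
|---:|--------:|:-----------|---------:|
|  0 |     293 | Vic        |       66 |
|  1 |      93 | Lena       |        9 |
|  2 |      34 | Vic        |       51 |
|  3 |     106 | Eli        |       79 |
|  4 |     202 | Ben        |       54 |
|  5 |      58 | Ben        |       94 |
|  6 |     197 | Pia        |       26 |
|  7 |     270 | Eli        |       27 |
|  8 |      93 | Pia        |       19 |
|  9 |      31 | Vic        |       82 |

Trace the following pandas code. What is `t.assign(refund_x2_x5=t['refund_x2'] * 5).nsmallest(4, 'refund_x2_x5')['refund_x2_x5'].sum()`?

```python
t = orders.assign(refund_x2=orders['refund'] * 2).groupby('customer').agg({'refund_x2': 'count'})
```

add column refund_x2 = orders['refund'] * 2:
   price customer  refund  refund_x2
0    293      Vic      66        132
1     93     Lena       9         18
2     34      Vic      51        102
3    106      Eli      79        158
4    202      Ben      54        108
5     58      Ben      94        188
6    197      Pia      26         52
7    270      Eli      27         54
8     93      Pia      19         38
9     31      Vic      82        164
group by customer, count of refund_x2:
          refund_x2
customer           
Ben               2
Eli               2
Lena              1
Pia               2
Vic               3
add column refund_x2_x5 = t['refund_x2'] * 5:
          refund_x2  refund_x2_x5
customer                         
Ben               2            10
Eli               2            10
Lena              1             5
Pia               2            10
Vic               3            15
take 4 rows with smallest refund_x2_x5:
          refund_x2  refund_x2_x5
customer                         
Lena              1             5
Ben               2            10
Eli               2            10
Pia               2            10
So sum() = 35.

35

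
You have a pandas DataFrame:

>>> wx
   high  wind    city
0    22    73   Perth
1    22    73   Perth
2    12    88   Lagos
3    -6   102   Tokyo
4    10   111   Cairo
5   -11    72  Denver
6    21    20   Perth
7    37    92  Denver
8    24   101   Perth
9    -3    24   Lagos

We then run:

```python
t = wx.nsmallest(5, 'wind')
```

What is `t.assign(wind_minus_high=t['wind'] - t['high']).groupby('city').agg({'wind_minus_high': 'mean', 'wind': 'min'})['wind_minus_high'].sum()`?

143.666666667

take 5 rows with smallest wind:
   high  wind    city
6    21    20   Perth
9    -3    24   Lagos
5   -11    72  Denver
0    22    73   Perth
1    22    73   Perth
add column wind_minus_high = t['wind'] - t['high']:
   high  wind    city  wind_minus_high
6    21    20   Perth               -1
9    -3    24   Lagos               27
5   -11    72  Denver               83
0    22    73   Perth               51
1    22    73   Perth               51
group by city: mean(wind_minus_high), min(wind):
        wind_minus_high  wind
city                         
Denver        83.000000    72
Lagos         27.000000    24
Perth         33.666667    20
The sum of column 'wind_minus_high' is 143.666666667.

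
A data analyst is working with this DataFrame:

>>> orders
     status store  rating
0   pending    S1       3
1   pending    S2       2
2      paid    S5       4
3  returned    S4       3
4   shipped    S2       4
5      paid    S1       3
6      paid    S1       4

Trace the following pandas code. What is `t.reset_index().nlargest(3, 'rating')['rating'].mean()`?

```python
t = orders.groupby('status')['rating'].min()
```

3.33333333333

group by status, min of rating:
status
paid        3
pending     2
returned    3
shipped     4
Name: rating, dtype: int64
reset_index():
     status  rating
0      paid       3
1   pending       2
2  returned       3
3   shipped       4
take 3 rows with largest rating:
     status  rating
3   shipped       4
0      paid       3
2  returned       3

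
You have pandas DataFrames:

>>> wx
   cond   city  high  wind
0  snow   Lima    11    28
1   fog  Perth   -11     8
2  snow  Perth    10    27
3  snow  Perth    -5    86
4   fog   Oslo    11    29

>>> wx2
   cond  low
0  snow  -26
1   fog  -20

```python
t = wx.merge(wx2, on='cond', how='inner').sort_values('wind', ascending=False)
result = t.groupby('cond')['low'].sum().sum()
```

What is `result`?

-118

merge on 'cond' (how='inner') → 5 rows:
   cond   city  high  wind  low
0  snow   Lima    11    28  -26
1   fog  Perth   -11     8  -20
2  snow  Perth    10    27  -26
3  snow  Perth    -5    86  -26
4   fog   Oslo    11    29  -20
sort by wind descending:
   cond   city  high  wind  low
3  snow  Perth    -5    86  -26
4   fog   Oslo    11    29  -20
0  snow   Lima    11    28  -26
2  snow  Perth    10    27  -26
1   fog  Perth   -11     8  -20
group by cond, sum of low:
cond
fog    -40
snow   -78
Name: low, dtype: int64
Hence -118.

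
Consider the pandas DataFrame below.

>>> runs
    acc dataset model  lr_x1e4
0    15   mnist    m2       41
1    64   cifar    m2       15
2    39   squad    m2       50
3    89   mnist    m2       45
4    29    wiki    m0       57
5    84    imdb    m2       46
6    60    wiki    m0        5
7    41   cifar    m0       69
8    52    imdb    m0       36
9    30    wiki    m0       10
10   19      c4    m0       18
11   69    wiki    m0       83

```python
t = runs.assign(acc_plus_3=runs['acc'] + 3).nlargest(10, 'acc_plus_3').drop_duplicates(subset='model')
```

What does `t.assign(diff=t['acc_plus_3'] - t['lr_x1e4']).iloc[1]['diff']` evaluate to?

add column acc_plus_3 = runs['acc'] + 3:
    acc dataset model  lr_x1e4  acc_plus_3
0    15   mnist    m2       41          18
1    64   cifar    m2       15          67
2    39   squad    m2       50          42
3    89   mnist    m2       45          92
4    29    wiki    m0       57          32
5    84    imdb    m2       46          87
6    60    wiki    m0        5          63
7    41   cifar    m0       69          44
8    52    imdb    m0       36          55
9    30    wiki    m0       10          33
10   19      c4    m0       18          22
11   69    wiki    m0       83          72
take 10 rows with largest acc_plus_3:
    acc dataset model  lr_x1e4  acc_plus_3
3    89   mnist    m2       45          92
5    84    imdb    m2       46          87
11   69    wiki    m0       83          72
1    64   cifar    m2       15          67
6    60    wiki    m0        5          63
8    52    imdb    m0       36          55
7    41   cifar    m0       69          44
2    39   squad    m2       50          42
9    30    wiki    m0       10          33
4    29    wiki    m0       57          32
drop duplicate model (keep=first):
    acc dataset model  lr_x1e4  acc_plus_3
3    89   mnist    m2       45          92
11   69    wiki    m0       83          72
add column diff = t['acc_plus_3'] - t['lr_x1e4']:
    acc dataset model  lr_x1e4  acc_plus_3  diff
3    89   mnist    m2       45          92    47
11   69    wiki    m0       83          72   -11
Reading off the value at position 1, column 'diff', we get -11.

-11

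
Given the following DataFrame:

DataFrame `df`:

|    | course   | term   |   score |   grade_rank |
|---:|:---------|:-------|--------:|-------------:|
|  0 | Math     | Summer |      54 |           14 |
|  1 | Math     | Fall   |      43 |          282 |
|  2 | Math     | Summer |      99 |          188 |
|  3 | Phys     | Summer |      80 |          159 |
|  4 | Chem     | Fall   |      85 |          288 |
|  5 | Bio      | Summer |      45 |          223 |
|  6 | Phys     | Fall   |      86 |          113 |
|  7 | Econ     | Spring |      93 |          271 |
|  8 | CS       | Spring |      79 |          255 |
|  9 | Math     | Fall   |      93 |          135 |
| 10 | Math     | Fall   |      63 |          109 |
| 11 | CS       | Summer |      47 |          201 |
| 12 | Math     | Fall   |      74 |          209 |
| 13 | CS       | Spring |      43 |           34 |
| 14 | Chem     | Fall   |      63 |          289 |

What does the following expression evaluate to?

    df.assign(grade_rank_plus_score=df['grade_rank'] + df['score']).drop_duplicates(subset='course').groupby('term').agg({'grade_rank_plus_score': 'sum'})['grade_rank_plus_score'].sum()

add column grade_rank_plus_score = df['grade_rank'] + df['score']:
   course    term  score  grade_rank  grade_rank_plus_score
0    Math  Summer     54          14                     68
1    Math    Fall     43         282                    325
2    Math  Summer     99         188                    287
3    Phys  Summer     80         159                    239
4    Chem    Fall     85         288                    373
5     Bio  Summer     45         223                    268
6    Phys    Fall     86         113                    199
7    Econ  Spring     93         271                    364
8      CS  Spring     79         255                    334
9    Math    Fall     93         135                    228
10   Math    Fall     63         109                    172
11     CS  Summer     47         201                    248
12   Math    Fall     74         209                    283
13     CS  Spring     43          34                     77
14   Chem    Fall     63         289                    352
drop duplicate course (keep=first):
  course    term  score  grade_rank  grade_rank_plus_score
0   Math  Summer     54          14                     68
3   Phys  Summer     80         159                    239
4   Chem    Fall     85         288                    373
5    Bio  Summer     45         223                    268
7   Econ  Spring     93         271                    364
8     CS  Spring     79         255                    334
group by term, sum of grade_rank_plus_score:
        grade_rank_plus_score
term                         
Fall                      373
Spring                    698
Summer                    575
Reading off the sum of column 'grade_rank_plus_score', we get 1646.

1646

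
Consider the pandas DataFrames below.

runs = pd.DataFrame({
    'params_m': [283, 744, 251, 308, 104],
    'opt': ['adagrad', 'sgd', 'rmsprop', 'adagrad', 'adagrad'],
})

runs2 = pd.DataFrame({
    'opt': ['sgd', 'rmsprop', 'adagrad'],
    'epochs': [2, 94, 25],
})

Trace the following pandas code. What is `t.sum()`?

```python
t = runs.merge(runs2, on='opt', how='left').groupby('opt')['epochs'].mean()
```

merge on 'opt' (how='left') → 5 rows:
   params_m      opt  epochs
0       283  adagrad      25
1       744      sgd       2
2       251  rmsprop      94
3       308  adagrad      25
4       104  adagrad      25
group by opt, mean of epochs:
opt
adagrad    25.0
rmsprop    94.0
sgd         2.0
Name: epochs, dtype: float64

121.0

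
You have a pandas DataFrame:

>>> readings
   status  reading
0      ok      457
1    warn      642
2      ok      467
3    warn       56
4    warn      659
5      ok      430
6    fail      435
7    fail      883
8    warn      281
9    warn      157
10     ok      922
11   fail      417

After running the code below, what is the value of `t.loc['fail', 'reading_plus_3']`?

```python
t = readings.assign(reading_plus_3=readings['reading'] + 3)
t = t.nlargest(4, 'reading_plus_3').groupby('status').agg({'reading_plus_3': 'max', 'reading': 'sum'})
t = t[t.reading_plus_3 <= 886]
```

886

add column reading_plus_3 = readings['reading'] + 3:
   status  reading  reading_plus_3
0      ok      457             460
1    warn      642             645
2      ok      467             470
3    warn       56              59
4    warn      659             662
5      ok      430             433
6    fail      435             438
7    fail      883             886
8    warn      281             284
9    warn      157             160
10     ok      922             925
11   fail      417             420
take 4 rows with largest reading_plus_3:
   status  reading  reading_plus_3
10     ok      922             925
7    fail      883             886
4    warn      659             662
1    warn      642             645
group by status: max(reading_plus_3), sum(reading):
        reading_plus_3  reading
status                         
fail               886      883
ok                 925      922
warn               662     1301
filter rows where reading_plus_3 <= 886:
        reading_plus_3  reading
status                         
fail               886      883
warn               662     1301
Taking the value at row 'fail', column 'reading_plus_3' gives 886.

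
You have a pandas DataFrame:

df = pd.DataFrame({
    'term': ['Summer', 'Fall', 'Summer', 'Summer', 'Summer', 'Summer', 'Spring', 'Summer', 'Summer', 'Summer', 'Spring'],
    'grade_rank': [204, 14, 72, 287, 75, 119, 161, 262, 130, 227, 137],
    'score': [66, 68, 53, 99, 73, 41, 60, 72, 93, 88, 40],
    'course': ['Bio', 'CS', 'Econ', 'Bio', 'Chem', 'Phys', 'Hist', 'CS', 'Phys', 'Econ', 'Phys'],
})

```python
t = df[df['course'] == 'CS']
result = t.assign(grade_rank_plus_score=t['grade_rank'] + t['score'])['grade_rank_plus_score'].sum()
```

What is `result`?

filter rows where course == 'CS':
     term  grade_rank  score course
1    Fall          14     68     CS
7  Summer         262     72     CS
add column grade_rank_plus_score = t['grade_rank'] + t['score']:
     term  grade_rank  score course  grade_rank_plus_score
1    Fall          14     68     CS                     82
7  Summer         262     72     CS                    334
Hence 416.

416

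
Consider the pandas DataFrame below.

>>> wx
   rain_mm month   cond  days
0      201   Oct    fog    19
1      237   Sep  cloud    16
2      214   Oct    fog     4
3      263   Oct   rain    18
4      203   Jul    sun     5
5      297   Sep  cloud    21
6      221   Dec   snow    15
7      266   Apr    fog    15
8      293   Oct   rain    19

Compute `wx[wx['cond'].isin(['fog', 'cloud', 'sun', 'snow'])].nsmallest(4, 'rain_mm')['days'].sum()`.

filter rows where cond in ['fog', 'cloud', 'sun', 'snow']:
   rain_mm month   cond  days
0      201   Oct    fog    19
1      237   Sep  cloud    16
2      214   Oct    fog     4
4      203   Jul    sun     5
5      297   Sep  cloud    21
6      221   Dec   snow    15
7      266   Apr    fog    15
take 4 rows with smallest rain_mm:
   rain_mm month  cond  days
0      201   Oct   fog    19
4      203   Jul   sun     5
2      214   Oct   fog     4
6      221   Dec  snow    15
Reading off the sum of column 'days', we get 43.

43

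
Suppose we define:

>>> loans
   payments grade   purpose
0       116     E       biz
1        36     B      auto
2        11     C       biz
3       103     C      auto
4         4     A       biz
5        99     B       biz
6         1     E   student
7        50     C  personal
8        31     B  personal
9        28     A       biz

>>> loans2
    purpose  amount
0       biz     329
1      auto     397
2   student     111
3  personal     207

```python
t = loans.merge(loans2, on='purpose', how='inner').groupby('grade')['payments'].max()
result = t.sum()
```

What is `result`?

merge on 'purpose' (how='inner') → 10 rows:
   payments grade   purpose  amount
0       116     E       biz     329
1        36     B      auto     397
2        11     C       biz     329
3       103     C      auto     397
4         4     A       biz     329
5        99     B       biz     329
6         1     E   student     111
7        50     C  personal     207
8        31     B  personal     207
9        28     A       biz     329
group by grade, max of payments:
grade
A     28
B     99
C    103
E    116
Name: payments, dtype: int64
Finally, sum of the resulting series = 346.

346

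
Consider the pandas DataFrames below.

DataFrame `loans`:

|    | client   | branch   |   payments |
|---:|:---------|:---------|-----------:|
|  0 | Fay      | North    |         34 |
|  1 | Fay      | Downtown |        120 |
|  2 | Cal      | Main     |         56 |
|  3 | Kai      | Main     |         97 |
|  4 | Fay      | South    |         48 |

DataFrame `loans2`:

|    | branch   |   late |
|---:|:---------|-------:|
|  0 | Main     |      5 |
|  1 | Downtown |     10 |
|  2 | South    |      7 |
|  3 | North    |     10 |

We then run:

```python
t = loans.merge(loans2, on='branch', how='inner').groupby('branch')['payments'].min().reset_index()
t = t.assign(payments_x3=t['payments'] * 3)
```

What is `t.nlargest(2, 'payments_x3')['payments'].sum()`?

176

merge on 'branch' (how='inner') → 5 rows:
  client    branch  payments  late
0    Fay     North        34    10
1    Fay  Downtown       120    10
2    Cal      Main        56     5
3    Kai      Main        97     5
4    Fay     South        48     7
group by branch, min of payments:
branch
Downtown    120
Main         56
North        34
South        48
Name: payments, dtype: int64
reset_index():
     branch  payments
0  Downtown       120
1      Main        56
2     North        34
3     South        48
add column payments_x3 = t['payments'] * 3:
     branch  payments  payments_x3
0  Downtown       120          360
1      Main        56          168
2     North        34          102
3     South        48          144
take 2 rows with largest payments_x3:
     branch  payments  payments_x3
0  Downtown       120          360
1      Main        56          168
Hence 176.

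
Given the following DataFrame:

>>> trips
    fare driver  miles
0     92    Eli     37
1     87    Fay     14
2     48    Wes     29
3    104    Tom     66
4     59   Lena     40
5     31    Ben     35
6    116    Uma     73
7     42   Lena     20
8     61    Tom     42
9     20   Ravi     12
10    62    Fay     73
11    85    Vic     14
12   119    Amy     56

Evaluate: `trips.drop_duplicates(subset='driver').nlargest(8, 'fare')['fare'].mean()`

88.75

drop duplicate driver (keep=first):
    fare driver  miles
0     92    Eli     37
1     87    Fay     14
2     48    Wes     29
3    104    Tom     66
4     59   Lena     40
5     31    Ben     35
6    116    Uma     73
9     20   Ravi     12
11    85    Vic     14
12   119    Amy     56
take 8 rows with largest fare:
    fare driver  miles
12   119    Amy     56
6    116    Uma     73
3    104    Tom     66
0     92    Eli     37
1     87    Fay     14
11    85    Vic     14
4     59   Lena     40
2     48    Wes     29
mean of column 'fare' → 88.75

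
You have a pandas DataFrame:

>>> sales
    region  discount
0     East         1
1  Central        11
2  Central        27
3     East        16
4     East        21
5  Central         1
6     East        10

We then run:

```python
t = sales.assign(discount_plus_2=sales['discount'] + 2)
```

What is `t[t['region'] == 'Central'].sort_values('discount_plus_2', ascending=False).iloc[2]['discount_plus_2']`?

3

add column discount_plus_2 = sales['discount'] + 2:
    region  discount  discount_plus_2
0     East         1                3
1  Central        11               13
2  Central        27               29
3     East        16               18
4     East        21               23
5  Central         1                3
6     East        10               12
filter rows where region == 'Central':
    region  discount  discount_plus_2
1  Central        11               13
2  Central        27               29
5  Central         1                3
sort by discount_plus_2 descending:
    region  discount  discount_plus_2
2  Central        27               29
1  Central        11               13
5  Central         1                3
The value at position 2, column 'discount_plus_2' is 3.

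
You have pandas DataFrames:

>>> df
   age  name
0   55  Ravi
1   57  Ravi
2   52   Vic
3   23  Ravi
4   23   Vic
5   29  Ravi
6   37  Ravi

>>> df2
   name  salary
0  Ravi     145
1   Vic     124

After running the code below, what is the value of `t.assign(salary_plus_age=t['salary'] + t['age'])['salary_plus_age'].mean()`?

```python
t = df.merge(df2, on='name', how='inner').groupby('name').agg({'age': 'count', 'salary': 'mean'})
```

merge on 'name' (how='inner') → 7 rows:
   age  name  salary
0   55  Ravi     145
1   57  Ravi     145
2   52   Vic     124
3   23  Ravi     145
4   23   Vic     124
5   29  Ravi     145
6   37  Ravi     145
group by name: count(age), mean(salary):
      age  salary
name             
Ravi    5   145.0
Vic     2   124.0
add column salary_plus_age = t['salary'] + t['age']:
      age  salary  salary_plus_age
name                              
Ravi    5   145.0            150.0
Vic     2   124.0            126.0
Finally, mean of column 'salary_plus_age' = 138.0.

138.0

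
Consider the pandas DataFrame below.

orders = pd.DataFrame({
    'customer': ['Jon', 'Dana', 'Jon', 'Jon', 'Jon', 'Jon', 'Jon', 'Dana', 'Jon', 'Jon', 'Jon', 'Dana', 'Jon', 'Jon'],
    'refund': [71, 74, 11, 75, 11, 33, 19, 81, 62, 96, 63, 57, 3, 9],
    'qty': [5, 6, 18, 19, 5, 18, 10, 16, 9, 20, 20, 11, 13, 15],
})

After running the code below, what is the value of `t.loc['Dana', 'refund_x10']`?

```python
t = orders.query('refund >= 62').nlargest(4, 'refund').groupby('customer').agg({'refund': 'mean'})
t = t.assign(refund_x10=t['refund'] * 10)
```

filter rows where refund >= 62:
   customer  refund  qty
0       Jon      71    5
1      Dana      74    6
3       Jon      75   19
7      Dana      81   16
8       Jon      62    9
9       Jon      96   20
10      Jon      63   20
take 4 rows with largest refund:
  customer  refund  qty
9      Jon      96   20
7     Dana      81   16
3      Jon      75   19
1     Dana      74    6
group by customer, mean of refund:
          refund
customer        
Dana        77.5
Jon         85.5
add column refund_x10 = t['refund'] * 10:
          refund  refund_x10
customer                    
Dana        77.5       775.0
Jon         85.5       855.0
Then the value at row 'Dana', column 'refund_x10': 775.0

775.0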